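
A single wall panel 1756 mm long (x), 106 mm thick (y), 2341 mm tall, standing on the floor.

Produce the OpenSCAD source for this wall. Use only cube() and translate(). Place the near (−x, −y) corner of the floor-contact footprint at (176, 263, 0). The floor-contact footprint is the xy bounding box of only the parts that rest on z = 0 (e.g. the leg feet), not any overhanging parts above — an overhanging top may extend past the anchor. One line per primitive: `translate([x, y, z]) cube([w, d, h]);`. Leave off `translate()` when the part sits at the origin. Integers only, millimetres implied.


translate([176, 263, 0]) cube([1756, 106, 2341]);


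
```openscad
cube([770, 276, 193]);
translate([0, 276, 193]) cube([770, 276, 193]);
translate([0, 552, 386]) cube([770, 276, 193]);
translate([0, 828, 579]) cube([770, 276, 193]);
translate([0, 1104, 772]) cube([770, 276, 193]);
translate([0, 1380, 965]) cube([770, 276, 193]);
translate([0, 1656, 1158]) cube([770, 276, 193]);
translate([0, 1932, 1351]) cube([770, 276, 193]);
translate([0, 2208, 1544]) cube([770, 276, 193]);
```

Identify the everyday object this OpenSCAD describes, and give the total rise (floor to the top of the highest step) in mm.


A staircase. The total rise is 1737 mm.

9 identical blocks, each offset up and back from the previous — a staircase. Each step is 193 mm tall and there are 9 of them, so the total rise is 9 × 193 = 1737 mm.


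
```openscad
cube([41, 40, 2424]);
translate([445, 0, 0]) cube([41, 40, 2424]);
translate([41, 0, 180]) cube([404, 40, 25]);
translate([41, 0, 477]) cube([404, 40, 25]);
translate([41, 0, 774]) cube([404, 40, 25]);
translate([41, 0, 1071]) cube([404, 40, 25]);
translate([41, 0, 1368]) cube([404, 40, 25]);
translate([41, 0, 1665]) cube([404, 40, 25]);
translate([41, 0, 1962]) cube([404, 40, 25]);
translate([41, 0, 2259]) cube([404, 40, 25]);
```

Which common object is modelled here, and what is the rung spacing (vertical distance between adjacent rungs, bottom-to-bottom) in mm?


A ladder. The rung spacing is 297 mm.

Two tall 41×40 posts with 8 short bars between them — a ladder. Adjacent rungs sit at z = 180 and z = 477, so the spacing is 477 − 180 = 297 mm.


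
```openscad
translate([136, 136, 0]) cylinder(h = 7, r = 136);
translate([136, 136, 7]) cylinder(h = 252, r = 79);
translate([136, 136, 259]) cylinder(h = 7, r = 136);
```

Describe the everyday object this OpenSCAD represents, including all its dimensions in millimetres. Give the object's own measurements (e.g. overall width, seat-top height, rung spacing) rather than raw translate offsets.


A spool: two coaxial disc flanges of radius 136 mm and thickness 7 mm, joined by a core cylinder of radius 79 mm and height 252 mm. The lower flange rests on z = 0 and the three cylinders share a vertical axis.


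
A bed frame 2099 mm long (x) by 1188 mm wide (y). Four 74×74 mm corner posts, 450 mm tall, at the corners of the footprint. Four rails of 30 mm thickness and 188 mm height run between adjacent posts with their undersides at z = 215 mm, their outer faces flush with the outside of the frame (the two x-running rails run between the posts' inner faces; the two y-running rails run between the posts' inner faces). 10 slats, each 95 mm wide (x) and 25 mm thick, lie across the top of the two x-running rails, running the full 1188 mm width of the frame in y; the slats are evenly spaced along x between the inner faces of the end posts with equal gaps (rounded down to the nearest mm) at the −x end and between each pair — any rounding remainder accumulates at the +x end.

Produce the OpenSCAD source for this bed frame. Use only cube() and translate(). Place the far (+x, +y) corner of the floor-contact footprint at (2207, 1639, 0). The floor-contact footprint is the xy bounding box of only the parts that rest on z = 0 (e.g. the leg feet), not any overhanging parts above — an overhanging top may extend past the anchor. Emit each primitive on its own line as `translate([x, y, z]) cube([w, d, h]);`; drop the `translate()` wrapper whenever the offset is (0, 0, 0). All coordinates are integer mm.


// slat z = rail_z + rail_h = 215 + 188 = 403
// slat gap = ⌊(1951 − 10·95) / 11⌋ = 91
translate([108, 451, 0]) cube([74, 74, 450]);
translate([108, 1565, 0]) cube([74, 74, 450]);
translate([2133, 451, 0]) cube([74, 74, 450]);
translate([2133, 1565, 0]) cube([74, 74, 450]);
translate([182, 451, 215]) cube([1951, 30, 188]);
translate([182, 1609, 215]) cube([1951, 30, 188]);
translate([108, 525, 215]) cube([30, 1040, 188]);
translate([2177, 525, 215]) cube([30, 1040, 188]);
translate([273, 451, 403]) cube([95, 1188, 25]);
translate([459, 451, 403]) cube([95, 1188, 25]);
translate([645, 451, 403]) cube([95, 1188, 25]);
translate([831, 451, 403]) cube([95, 1188, 25]);
translate([1017, 451, 403]) cube([95, 1188, 25]);
translate([1203, 451, 403]) cube([95, 1188, 25]);
translate([1389, 451, 403]) cube([95, 1188, 25]);
translate([1575, 451, 403]) cube([95, 1188, 25]);
translate([1761, 451, 403]) cube([95, 1188, 25]);
translate([1947, 451, 403]) cube([95, 1188, 25]);


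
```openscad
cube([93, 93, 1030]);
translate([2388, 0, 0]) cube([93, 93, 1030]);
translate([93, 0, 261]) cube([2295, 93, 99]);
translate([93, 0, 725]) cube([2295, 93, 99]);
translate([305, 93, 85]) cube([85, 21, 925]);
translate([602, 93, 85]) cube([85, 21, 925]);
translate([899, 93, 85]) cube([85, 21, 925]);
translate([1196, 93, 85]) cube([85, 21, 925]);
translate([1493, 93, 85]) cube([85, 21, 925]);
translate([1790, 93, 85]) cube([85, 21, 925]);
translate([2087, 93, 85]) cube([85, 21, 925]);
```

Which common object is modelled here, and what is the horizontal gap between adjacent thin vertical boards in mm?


A fence section. The picket gap is 212 mm.

Two posts, two rails, 7 pickets — a fence section. Span 2295 mm holds 7 pickets of 85 mm with 8 equal gaps: ⌊(2295 − 7·85) / 8⌋ = 212 mm.


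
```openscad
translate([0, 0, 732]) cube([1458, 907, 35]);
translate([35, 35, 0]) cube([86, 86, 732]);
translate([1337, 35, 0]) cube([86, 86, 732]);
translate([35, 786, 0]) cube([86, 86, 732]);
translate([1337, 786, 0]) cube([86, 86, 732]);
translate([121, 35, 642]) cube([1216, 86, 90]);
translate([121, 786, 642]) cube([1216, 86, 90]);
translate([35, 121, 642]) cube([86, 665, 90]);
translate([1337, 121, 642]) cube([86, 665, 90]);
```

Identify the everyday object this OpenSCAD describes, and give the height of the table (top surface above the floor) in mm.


A table. The table height is 767 mm.

A 1458×907×35 slab sits at z = 732 on four 86 mm square posts — a table. The top surface is at 732 + 35 = 767 mm.


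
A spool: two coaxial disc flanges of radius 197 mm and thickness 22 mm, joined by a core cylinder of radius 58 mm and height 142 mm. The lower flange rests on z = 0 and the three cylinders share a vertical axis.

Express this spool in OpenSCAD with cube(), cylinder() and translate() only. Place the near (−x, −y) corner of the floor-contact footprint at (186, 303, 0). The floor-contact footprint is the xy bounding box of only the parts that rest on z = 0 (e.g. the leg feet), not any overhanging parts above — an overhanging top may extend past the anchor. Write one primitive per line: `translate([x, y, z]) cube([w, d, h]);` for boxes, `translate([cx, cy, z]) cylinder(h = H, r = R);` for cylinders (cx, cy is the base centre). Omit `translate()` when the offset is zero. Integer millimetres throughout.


translate([383, 500, 0]) cylinder(h = 22, r = 197);
translate([383, 500, 22]) cylinder(h = 142, r = 58);
translate([383, 500, 164]) cylinder(h = 22, r = 197);


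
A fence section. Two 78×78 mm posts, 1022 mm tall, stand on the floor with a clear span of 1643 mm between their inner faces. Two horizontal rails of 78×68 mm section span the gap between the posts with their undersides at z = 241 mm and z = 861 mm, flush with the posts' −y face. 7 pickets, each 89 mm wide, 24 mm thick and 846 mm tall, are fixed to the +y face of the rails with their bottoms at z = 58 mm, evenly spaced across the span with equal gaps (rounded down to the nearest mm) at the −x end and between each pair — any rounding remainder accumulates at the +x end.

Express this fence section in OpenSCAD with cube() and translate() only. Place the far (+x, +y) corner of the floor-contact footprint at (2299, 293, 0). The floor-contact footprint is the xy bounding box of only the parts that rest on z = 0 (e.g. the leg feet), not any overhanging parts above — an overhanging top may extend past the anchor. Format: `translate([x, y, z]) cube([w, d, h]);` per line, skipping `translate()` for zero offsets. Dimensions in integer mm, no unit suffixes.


translate([500, 215, 0]) cube([78, 78, 1022]);
translate([2221, 215, 0]) cube([78, 78, 1022]);
translate([578, 215, 241]) cube([1643, 78, 68]);
translate([578, 215, 861]) cube([1643, 78, 68]);
translate([705, 293, 58]) cube([89, 24, 846]);
translate([921, 293, 58]) cube([89, 24, 846]);
translate([1137, 293, 58]) cube([89, 24, 846]);
translate([1353, 293, 58]) cube([89, 24, 846]);
translate([1569, 293, 58]) cube([89, 24, 846]);
translate([1785, 293, 58]) cube([89, 24, 846]);
translate([2001, 293, 58]) cube([89, 24, 846]);


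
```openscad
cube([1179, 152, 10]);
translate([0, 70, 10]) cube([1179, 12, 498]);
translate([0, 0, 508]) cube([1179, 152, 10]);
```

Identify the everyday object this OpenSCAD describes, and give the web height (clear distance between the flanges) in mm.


An I-beam. The web height is 498 mm.

Two wide flanges with a thin centred web — an I-beam. Overall 518 mm minus two 10 mm flanges gives a web of 518 − 2·10 = 498 mm.


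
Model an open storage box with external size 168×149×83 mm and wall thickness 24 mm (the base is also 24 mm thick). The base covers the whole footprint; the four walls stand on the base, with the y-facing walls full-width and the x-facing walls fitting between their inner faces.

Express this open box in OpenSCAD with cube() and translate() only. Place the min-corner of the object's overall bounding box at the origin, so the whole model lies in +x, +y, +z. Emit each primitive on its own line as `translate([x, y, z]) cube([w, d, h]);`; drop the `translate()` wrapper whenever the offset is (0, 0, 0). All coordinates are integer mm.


cube([168, 149, 24]);
translate([0, 0, 24]) cube([168, 24, 59]);
translate([0, 125, 24]) cube([168, 24, 59]);
translate([0, 24, 24]) cube([24, 101, 59]);
translate([144, 24, 24]) cube([24, 101, 59]);


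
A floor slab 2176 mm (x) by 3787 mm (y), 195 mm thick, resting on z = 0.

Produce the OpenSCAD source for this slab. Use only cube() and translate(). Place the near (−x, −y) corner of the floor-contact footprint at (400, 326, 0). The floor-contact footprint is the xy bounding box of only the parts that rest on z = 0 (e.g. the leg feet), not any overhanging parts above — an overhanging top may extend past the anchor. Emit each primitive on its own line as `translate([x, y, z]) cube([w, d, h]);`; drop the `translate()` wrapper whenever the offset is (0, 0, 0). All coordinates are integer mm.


translate([400, 326, 0]) cube([2176, 3787, 195]);


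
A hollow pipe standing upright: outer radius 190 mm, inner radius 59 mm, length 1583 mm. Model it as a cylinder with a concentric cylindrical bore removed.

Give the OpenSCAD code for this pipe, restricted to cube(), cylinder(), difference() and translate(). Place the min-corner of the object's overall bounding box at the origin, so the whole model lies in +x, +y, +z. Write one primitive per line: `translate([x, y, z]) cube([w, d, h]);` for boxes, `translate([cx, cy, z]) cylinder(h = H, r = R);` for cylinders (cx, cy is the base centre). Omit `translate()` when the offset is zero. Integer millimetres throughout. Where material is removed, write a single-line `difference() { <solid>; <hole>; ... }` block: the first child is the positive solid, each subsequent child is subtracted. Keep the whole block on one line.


difference() { translate([190, 190, 0]) cylinder(h = 1583, r = 190); translate([190, 190, 0]) cylinder(h = 1583, r = 59); }


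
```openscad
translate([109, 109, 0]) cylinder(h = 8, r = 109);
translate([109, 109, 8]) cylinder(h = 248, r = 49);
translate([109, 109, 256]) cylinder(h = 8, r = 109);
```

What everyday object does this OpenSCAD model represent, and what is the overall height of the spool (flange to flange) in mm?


A spool. The overall height is 264 mm.

Three coaxial cylinders, large–small–large — a spool. Two 8 mm flanges and a 248 mm core give 8 + 248 + 8 = 264 mm.


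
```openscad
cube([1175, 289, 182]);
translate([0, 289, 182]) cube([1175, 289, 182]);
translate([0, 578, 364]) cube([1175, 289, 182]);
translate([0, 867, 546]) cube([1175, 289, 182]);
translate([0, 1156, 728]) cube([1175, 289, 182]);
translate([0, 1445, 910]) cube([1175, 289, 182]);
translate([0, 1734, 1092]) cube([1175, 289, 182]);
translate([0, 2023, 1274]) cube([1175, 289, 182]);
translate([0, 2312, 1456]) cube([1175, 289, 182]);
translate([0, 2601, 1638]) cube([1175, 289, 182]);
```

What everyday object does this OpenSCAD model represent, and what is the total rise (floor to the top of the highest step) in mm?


A staircase. The total rise is 1820 mm.

10 identical blocks, each offset up and back from the previous — a staircase. Each step is 182 mm tall and there are 10 of them, so the total rise is 10 × 182 = 1820 mm.


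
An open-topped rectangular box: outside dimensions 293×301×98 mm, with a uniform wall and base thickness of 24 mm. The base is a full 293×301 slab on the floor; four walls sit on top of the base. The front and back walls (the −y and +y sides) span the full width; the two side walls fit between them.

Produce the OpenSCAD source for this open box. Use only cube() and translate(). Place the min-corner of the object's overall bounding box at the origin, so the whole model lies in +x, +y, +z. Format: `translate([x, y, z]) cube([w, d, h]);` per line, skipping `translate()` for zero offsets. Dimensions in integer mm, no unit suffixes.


cube([293, 301, 24]);
translate([0, 0, 24]) cube([293, 24, 74]);
translate([0, 277, 24]) cube([293, 24, 74]);
translate([0, 24, 24]) cube([24, 253, 74]);
translate([269, 24, 24]) cube([24, 253, 74]);


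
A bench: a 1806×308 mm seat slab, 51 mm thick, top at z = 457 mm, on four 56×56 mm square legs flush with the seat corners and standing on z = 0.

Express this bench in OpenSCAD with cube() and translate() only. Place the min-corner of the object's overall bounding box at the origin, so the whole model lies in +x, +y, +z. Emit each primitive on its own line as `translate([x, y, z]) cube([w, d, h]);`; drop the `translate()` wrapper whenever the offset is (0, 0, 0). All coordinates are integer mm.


translate([0, 0, 406]) cube([1806, 308, 51]);
cube([56, 56, 406]);
translate([0, 252, 0]) cube([56, 56, 406]);
translate([1750, 0, 0]) cube([56, 56, 406]);
translate([1750, 252, 0]) cube([56, 56, 406]);


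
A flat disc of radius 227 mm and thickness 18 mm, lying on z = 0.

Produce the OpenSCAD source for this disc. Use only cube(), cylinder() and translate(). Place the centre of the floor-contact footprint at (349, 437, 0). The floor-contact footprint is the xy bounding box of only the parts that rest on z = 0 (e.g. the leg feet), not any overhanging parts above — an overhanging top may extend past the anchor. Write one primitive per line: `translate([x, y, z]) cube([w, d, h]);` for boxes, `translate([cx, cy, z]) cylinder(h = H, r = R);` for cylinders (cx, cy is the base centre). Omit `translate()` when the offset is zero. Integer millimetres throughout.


translate([349, 437, 0]) cylinder(h = 18, r = 227);


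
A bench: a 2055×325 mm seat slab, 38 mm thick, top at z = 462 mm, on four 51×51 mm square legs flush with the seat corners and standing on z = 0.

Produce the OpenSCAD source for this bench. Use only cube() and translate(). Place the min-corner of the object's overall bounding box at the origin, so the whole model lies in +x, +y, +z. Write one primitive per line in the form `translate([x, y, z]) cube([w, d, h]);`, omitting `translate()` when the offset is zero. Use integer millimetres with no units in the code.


// leg_h = 462 − 38 = 424
translate([0, 0, 424]) cube([2055, 325, 38]);
cube([51, 51, 424]);
translate([0, 274, 0]) cube([51, 51, 424]);
translate([2004, 0, 0]) cube([51, 51, 424]);
translate([2004, 274, 0]) cube([51, 51, 424]);


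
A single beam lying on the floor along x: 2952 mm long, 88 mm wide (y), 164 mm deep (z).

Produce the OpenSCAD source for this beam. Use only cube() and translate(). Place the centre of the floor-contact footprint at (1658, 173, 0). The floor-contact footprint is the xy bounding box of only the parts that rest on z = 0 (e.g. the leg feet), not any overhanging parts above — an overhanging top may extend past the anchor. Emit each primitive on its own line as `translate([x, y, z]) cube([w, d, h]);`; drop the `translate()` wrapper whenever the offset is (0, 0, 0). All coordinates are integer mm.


translate([182, 129, 0]) cube([2952, 88, 164]);


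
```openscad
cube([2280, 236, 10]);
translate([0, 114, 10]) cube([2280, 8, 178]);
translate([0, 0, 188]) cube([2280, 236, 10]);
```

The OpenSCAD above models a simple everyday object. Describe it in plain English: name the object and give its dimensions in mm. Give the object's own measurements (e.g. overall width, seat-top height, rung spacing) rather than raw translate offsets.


An I-beam lying along x, 2280 mm long. Overall section height 198 mm. Two flanges 236 mm wide (y) and 10 mm thick, one on the floor and one at the top; a web 8 mm thick runs between them, centred on the flange width.


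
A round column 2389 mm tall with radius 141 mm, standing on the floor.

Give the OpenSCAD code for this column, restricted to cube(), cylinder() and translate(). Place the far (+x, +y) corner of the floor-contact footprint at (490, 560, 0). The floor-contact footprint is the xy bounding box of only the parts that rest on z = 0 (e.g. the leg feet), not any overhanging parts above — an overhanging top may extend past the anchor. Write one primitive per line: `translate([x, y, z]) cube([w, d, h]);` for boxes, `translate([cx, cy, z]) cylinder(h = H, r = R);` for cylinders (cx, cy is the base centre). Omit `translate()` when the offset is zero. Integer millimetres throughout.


translate([349, 419, 0]) cylinder(h = 2389, r = 141);


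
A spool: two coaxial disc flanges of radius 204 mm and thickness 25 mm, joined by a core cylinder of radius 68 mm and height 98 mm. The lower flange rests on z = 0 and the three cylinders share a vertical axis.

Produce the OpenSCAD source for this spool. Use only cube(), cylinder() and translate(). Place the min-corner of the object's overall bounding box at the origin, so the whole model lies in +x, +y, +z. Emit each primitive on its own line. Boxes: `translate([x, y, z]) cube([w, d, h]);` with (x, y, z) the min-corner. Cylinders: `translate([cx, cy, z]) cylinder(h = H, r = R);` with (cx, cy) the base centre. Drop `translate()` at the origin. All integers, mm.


translate([204, 204, 0]) cylinder(h = 25, r = 204);
translate([204, 204, 25]) cylinder(h = 98, r = 68);
translate([204, 204, 123]) cylinder(h = 25, r = 204);


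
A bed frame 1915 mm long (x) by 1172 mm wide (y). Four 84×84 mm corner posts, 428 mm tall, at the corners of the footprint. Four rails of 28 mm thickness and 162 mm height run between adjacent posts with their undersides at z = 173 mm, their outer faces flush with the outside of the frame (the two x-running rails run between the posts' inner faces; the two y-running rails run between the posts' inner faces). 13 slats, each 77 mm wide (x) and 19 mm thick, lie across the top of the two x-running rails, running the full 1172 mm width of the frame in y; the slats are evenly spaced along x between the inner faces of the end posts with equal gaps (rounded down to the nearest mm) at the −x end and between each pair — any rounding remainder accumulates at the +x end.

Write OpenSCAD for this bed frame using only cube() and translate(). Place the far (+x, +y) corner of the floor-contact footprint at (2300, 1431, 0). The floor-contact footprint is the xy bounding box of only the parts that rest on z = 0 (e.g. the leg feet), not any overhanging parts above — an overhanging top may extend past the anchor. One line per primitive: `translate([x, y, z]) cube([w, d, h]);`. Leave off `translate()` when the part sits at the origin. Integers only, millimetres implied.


// slat z = rail_z + rail_h = 173 + 162 = 335
// slat gap = ⌊(1747 − 13·77) / 14⌋ = 53
translate([385, 259, 0]) cube([84, 84, 428]);
translate([385, 1347, 0]) cube([84, 84, 428]);
translate([2216, 259, 0]) cube([84, 84, 428]);
translate([2216, 1347, 0]) cube([84, 84, 428]);
translate([469, 259, 173]) cube([1747, 28, 162]);
translate([469, 1403, 173]) cube([1747, 28, 162]);
translate([385, 343, 173]) cube([28, 1004, 162]);
translate([2272, 343, 173]) cube([28, 1004, 162]);
translate([522, 259, 335]) cube([77, 1172, 19]);
translate([652, 259, 335]) cube([77, 1172, 19]);
translate([782, 259, 335]) cube([77, 1172, 19]);
translate([912, 259, 335]) cube([77, 1172, 19]);
translate([1042, 259, 335]) cube([77, 1172, 19]);
translate([1172, 259, 335]) cube([77, 1172, 19]);
translate([1302, 259, 335]) cube([77, 1172, 19]);
translate([1432, 259, 335]) cube([77, 1172, 19]);
translate([1562, 259, 335]) cube([77, 1172, 19]);
translate([1692, 259, 335]) cube([77, 1172, 19]);
translate([1822, 259, 335]) cube([77, 1172, 19]);
translate([1952, 259, 335]) cube([77, 1172, 19]);
translate([2082, 259, 335]) cube([77, 1172, 19]);


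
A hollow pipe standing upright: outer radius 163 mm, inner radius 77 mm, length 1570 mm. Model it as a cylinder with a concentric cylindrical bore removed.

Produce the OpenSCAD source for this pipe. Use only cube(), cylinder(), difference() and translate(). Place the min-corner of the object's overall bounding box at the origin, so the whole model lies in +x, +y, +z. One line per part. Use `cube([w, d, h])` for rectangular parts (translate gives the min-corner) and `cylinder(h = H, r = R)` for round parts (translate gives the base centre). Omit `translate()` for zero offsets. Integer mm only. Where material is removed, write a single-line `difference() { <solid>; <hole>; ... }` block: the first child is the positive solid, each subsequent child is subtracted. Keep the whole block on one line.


difference() { translate([163, 163, 0]) cylinder(h = 1570, r = 163); translate([163, 163, 0]) cylinder(h = 1570, r = 77); }


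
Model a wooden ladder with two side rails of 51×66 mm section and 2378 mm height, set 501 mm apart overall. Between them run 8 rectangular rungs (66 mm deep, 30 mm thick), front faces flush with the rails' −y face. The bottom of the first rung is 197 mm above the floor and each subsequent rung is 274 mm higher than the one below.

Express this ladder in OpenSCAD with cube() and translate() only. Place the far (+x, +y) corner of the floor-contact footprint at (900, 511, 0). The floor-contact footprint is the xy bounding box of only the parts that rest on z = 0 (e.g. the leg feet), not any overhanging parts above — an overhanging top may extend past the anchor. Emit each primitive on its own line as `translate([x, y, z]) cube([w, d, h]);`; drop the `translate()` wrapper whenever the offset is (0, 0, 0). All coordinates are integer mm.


translate([399, 445, 0]) cube([51, 66, 2378]);
translate([849, 445, 0]) cube([51, 66, 2378]);
translate([450, 445, 197]) cube([399, 66, 30]);
translate([450, 445, 471]) cube([399, 66, 30]);
translate([450, 445, 745]) cube([399, 66, 30]);
translate([450, 445, 1019]) cube([399, 66, 30]);
translate([450, 445, 1293]) cube([399, 66, 30]);
translate([450, 445, 1567]) cube([399, 66, 30]);
translate([450, 445, 1841]) cube([399, 66, 30]);
translate([450, 445, 2115]) cube([399, 66, 30]);


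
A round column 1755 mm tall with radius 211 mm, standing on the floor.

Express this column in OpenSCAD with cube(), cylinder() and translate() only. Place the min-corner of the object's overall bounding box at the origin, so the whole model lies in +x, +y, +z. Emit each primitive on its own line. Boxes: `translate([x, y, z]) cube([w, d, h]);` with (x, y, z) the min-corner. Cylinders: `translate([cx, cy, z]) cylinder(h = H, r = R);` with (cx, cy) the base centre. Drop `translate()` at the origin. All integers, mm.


translate([211, 211, 0]) cylinder(h = 1755, r = 211);


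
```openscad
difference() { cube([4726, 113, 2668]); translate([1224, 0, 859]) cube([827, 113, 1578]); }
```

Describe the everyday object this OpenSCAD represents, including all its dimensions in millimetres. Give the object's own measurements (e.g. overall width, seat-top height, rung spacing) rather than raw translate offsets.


A wall 4726 mm long (x), 113 mm thick (y), 2668 mm tall, with a rectangular window opening cut through it. The opening is 827 mm wide and 1578 mm tall; its sill is at z = 859 mm and its near (−x) edge is 1224 mm from the wall's −x end. The opening passes through the full wall thickness.


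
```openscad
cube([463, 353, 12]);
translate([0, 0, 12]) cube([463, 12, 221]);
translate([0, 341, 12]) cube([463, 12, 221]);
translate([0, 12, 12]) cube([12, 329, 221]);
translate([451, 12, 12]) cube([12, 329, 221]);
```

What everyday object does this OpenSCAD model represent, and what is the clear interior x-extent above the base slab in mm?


An open box. The internal width is 439 mm.

A 463×353 base slab with four walls standing on it — an open box. The base is 463 mm wide and the walls are 12 mm thick, so the internal width is 463 − 2 × 12 = 439 mm.


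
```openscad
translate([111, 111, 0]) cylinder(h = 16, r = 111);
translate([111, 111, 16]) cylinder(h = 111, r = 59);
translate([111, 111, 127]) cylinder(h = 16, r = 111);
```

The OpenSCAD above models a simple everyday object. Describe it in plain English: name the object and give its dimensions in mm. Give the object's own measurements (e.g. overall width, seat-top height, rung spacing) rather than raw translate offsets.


A spool: two coaxial disc flanges of radius 111 mm and thickness 16 mm, joined by a core cylinder of radius 59 mm and height 111 mm. The lower flange rests on z = 0 and the three cylinders share a vertical axis.


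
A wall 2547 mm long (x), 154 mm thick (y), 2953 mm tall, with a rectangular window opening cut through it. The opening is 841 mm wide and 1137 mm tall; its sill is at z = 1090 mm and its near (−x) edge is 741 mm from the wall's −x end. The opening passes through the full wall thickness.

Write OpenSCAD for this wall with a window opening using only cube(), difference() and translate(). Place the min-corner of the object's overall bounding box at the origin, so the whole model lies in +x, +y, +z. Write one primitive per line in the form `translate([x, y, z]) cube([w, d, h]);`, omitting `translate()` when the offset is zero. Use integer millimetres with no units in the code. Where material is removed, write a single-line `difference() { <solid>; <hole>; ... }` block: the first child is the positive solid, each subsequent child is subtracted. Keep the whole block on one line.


difference() { cube([2547, 154, 2953]); translate([741, 0, 1090]) cube([841, 154, 1137]); }


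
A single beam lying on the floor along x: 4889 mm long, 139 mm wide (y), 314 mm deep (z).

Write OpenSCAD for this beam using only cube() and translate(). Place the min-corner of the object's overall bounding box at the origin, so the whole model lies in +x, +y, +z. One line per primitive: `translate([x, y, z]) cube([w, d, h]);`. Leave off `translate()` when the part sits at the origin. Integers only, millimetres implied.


cube([4889, 139, 314]);


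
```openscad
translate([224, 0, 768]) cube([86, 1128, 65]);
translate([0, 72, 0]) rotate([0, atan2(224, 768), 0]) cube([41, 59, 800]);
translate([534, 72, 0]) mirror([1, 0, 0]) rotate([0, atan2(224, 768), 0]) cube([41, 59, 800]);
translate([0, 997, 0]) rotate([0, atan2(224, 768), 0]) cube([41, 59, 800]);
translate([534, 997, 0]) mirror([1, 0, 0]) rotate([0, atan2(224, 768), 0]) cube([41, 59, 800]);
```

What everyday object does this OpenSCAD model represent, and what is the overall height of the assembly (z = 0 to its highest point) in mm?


A sawhorse. The overall height is 833 mm.

A beam across two mirrored pairs of raked legs — a sawhorse. The beam's underside is at z = 768 (matching the legs' vertical rise in atan2(224, 768)) and the beam is 65 mm tall, so its top is at 768 + 65 = 833 mm. The raked legs top out at the beam's underside, so that is the highest point.


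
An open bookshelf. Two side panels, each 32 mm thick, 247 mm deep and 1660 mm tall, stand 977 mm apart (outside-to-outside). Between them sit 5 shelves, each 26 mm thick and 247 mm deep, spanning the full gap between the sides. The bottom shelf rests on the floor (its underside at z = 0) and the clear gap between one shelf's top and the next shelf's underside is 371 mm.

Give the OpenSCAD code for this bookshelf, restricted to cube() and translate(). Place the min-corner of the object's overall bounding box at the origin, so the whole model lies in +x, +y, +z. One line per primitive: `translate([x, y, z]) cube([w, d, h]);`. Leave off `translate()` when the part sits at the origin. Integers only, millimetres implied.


cube([32, 247, 1660]);
translate([945, 0, 0]) cube([32, 247, 1660]);
translate([32, 0, 0]) cube([913, 247, 26]);
translate([32, 0, 397]) cube([913, 247, 26]);
translate([32, 0, 794]) cube([913, 247, 26]);
translate([32, 0, 1191]) cube([913, 247, 26]);
translate([32, 0, 1588]) cube([913, 247, 26]);


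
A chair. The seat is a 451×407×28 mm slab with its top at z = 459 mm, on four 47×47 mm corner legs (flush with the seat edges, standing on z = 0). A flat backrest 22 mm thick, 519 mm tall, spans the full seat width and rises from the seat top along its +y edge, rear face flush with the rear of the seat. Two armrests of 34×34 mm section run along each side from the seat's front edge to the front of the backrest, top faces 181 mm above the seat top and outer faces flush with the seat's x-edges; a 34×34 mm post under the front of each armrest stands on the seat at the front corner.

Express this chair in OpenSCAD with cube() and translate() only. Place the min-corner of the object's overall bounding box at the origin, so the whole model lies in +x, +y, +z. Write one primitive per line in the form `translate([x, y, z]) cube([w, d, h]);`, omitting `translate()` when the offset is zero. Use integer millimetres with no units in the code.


translate([0, 0, 431]) cube([451, 407, 28]);
cube([47, 47, 431]);
translate([404, 0, 0]) cube([47, 47, 431]);
translate([0, 360, 0]) cube([47, 47, 431]);
translate([404, 360, 0]) cube([47, 47, 431]);
translate([0, 385, 459]) cube([451, 22, 519]);
translate([0, 0, 606]) cube([34, 385, 34]);
translate([417, 0, 606]) cube([34, 385, 34]);
translate([0, 0, 459]) cube([34, 34, 147]);
translate([417, 0, 459]) cube([34, 34, 147]);


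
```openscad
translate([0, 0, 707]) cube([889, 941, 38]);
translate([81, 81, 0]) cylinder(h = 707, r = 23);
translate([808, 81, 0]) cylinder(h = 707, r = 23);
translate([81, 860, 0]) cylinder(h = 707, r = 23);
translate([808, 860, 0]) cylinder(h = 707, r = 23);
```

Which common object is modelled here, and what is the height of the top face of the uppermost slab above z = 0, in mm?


A table. The table height is 745 mm.

A 889×941×38 slab sits at z = 707 on four Ø46 mm round legs — a table. The top surface is at 707 + 38 = 745 mm.


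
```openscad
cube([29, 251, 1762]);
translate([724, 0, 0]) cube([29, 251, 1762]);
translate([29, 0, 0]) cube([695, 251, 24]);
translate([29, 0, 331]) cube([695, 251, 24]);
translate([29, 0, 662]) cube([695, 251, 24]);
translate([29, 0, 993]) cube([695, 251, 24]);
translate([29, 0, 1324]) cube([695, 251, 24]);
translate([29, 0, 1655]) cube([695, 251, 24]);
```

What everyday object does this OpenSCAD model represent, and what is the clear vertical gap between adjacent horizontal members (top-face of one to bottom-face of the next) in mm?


A bookshelf. The clear shelf gap is 307 mm.

Two tall side panels with 6 horizontal boards between them — a bookshelf. The first two shelf undersides are at z = 0 and z = 331; with shelf thickness 24, the clear gap is 331 − 0 − 24 = 307 mm.


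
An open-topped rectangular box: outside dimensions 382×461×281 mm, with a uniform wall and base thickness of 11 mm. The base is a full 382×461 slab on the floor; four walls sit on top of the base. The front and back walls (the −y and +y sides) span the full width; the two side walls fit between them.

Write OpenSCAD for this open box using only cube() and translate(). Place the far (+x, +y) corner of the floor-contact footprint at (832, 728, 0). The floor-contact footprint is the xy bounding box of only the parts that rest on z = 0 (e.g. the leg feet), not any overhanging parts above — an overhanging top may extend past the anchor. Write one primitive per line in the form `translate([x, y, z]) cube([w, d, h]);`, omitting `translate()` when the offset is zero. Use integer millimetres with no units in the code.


translate([450, 267, 0]) cube([382, 461, 11]);
translate([450, 267, 11]) cube([382, 11, 270]);
translate([450, 717, 11]) cube([382, 11, 270]);
translate([450, 278, 11]) cube([11, 439, 270]);
translate([821, 278, 11]) cube([11, 439, 270]);


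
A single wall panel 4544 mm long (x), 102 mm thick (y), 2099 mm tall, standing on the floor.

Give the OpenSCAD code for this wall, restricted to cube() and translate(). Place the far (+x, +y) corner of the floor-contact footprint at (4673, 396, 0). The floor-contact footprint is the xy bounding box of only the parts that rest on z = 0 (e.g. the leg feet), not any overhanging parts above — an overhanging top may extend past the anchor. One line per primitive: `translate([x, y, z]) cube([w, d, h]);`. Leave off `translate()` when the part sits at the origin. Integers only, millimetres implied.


translate([129, 294, 0]) cube([4544, 102, 2099]);


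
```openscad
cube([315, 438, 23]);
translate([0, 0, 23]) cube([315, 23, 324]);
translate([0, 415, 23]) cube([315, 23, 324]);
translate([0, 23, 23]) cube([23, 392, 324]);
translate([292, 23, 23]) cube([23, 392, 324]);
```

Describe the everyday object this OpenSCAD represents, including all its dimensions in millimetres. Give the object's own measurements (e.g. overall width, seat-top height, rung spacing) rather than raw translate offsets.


An open-topped rectangular box: outside dimensions 315×438×347 mm, with a uniform wall and base thickness of 23 mm. The base is a full 315×438 slab on the floor; four walls sit on top of the base. The front and back walls (the −y and +y sides) span the full width; the two side walls fit between them.


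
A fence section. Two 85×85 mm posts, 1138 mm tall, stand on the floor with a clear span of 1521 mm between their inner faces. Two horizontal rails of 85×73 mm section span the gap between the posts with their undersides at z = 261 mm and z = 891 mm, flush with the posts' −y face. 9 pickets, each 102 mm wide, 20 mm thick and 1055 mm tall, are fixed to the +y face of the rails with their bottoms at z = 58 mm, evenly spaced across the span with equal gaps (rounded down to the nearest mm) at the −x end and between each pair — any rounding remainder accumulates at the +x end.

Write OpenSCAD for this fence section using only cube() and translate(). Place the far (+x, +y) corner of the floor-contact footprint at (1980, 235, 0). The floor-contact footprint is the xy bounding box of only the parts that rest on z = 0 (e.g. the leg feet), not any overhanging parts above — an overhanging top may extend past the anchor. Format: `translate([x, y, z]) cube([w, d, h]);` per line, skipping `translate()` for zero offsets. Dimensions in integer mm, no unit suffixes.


translate([289, 150, 0]) cube([85, 85, 1138]);
translate([1895, 150, 0]) cube([85, 85, 1138]);
translate([374, 150, 261]) cube([1521, 85, 73]);
translate([374, 150, 891]) cube([1521, 85, 73]);
translate([434, 235, 58]) cube([102, 20, 1055]);
translate([596, 235, 58]) cube([102, 20, 1055]);
translate([758, 235, 58]) cube([102, 20, 1055]);
translate([920, 235, 58]) cube([102, 20, 1055]);
translate([1082, 235, 58]) cube([102, 20, 1055]);
translate([1244, 235, 58]) cube([102, 20, 1055]);
translate([1406, 235, 58]) cube([102, 20, 1055]);
translate([1568, 235, 58]) cube([102, 20, 1055]);
translate([1730, 235, 58]) cube([102, 20, 1055]);


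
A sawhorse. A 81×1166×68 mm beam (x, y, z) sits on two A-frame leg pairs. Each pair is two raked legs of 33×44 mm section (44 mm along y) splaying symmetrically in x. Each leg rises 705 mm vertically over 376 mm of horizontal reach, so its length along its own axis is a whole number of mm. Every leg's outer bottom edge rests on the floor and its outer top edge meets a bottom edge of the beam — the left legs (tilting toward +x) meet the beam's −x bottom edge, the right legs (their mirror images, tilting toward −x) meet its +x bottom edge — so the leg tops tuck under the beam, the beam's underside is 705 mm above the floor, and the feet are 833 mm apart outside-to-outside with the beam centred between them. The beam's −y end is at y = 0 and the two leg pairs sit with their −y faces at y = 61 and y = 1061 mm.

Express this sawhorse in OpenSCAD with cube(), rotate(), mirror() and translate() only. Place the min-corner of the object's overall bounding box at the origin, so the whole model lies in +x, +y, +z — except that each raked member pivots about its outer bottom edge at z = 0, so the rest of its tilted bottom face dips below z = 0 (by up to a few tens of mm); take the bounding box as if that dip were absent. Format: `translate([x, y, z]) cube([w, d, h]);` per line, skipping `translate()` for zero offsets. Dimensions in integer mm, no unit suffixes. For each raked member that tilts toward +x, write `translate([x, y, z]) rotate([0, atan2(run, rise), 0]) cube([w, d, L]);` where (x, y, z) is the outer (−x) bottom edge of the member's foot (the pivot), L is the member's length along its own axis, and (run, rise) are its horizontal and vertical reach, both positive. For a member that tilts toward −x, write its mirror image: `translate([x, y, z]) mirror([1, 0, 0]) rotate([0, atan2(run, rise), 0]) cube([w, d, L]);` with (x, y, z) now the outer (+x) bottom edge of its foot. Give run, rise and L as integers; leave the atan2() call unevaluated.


translate([376, 0, 705]) cube([81, 1166, 68]);
translate([0, 61, 0]) rotate([0, atan2(376, 705), 0]) cube([33, 44, 799]);
translate([833, 61, 0]) mirror([1, 0, 0]) rotate([0, atan2(376, 705), 0]) cube([33, 44, 799]);
translate([0, 1061, 0]) rotate([0, atan2(376, 705), 0]) cube([33, 44, 799]);
translate([833, 1061, 0]) mirror([1, 0, 0]) rotate([0, atan2(376, 705), 0]) cube([33, 44, 799]);


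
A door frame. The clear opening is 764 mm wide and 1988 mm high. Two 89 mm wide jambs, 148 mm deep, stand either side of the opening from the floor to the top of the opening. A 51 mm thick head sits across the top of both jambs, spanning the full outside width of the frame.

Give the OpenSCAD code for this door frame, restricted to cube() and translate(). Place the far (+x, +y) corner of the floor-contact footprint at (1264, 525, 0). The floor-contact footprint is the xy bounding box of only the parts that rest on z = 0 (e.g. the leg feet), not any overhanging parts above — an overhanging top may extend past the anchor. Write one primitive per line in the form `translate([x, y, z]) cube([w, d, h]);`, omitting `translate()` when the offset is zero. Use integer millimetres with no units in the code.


translate([322, 377, 0]) cube([89, 148, 1988]);
translate([1175, 377, 0]) cube([89, 148, 1988]);
translate([322, 377, 1988]) cube([942, 148, 51]);


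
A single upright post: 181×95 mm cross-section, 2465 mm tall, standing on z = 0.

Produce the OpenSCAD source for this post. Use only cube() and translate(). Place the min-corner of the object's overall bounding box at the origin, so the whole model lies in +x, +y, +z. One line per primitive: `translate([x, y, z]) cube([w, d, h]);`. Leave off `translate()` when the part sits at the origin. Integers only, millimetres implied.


cube([181, 95, 2465]);
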